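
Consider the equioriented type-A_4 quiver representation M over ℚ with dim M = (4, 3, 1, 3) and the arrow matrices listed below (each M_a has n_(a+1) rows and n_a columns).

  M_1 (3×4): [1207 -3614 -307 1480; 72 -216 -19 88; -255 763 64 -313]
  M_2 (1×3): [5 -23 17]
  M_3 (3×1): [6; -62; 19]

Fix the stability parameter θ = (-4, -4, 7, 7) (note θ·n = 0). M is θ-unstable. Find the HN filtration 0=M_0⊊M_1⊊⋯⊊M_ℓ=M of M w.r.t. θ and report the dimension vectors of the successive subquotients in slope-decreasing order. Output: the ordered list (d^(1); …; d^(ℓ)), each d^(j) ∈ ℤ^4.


Via rank(M_{q-1}∘⋯∘M_p): M ≅ I[1,1], I[1,2]^2, I[1,4], I[4,4]^2.
μ_θ-semistable layers: μ^(1)=7; μ^(2)=-4

((0, 0, 1, 3); (4, 3, 0, 0))


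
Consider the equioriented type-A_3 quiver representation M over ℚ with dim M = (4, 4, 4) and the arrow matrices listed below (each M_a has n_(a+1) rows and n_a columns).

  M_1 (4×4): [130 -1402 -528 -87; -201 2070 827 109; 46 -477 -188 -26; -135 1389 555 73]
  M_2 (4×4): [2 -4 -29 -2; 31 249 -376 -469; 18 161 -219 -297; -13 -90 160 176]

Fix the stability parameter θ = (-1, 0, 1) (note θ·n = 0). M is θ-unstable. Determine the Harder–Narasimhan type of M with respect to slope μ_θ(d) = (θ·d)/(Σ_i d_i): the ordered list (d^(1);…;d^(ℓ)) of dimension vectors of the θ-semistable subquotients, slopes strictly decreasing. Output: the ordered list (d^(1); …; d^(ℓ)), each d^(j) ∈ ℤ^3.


Interval decomposition of M: I[1,2], I[1,3]^3, I[3,3].
HN type (ℓ=3): μ^(1)=1; μ^(2)=0; μ^(3)=-1

((0, 0, 4); (0, 4, 0); (4, 0, 0))


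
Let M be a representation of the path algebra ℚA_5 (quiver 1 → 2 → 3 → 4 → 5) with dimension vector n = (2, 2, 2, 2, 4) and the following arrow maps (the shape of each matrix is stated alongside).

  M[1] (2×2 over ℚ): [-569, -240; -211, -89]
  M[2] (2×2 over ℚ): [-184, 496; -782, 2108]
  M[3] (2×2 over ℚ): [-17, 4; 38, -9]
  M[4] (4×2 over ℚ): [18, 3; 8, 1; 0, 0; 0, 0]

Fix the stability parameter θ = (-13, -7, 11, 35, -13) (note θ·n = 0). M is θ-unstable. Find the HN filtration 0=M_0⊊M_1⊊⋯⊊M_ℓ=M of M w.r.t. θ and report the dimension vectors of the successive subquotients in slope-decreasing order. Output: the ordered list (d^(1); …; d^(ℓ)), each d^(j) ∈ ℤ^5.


Interval decomposition of M: I[1,2], I[1,5], I[3,5], I[5,5]^2.
HN type (ℓ=3): μ^(1)=11; μ^(2)=-7; μ^(3)=-13

((0, 0, 2, 2, 2); (0, 2, 0, 0, 0); (2, 0, 0, 0, 2))


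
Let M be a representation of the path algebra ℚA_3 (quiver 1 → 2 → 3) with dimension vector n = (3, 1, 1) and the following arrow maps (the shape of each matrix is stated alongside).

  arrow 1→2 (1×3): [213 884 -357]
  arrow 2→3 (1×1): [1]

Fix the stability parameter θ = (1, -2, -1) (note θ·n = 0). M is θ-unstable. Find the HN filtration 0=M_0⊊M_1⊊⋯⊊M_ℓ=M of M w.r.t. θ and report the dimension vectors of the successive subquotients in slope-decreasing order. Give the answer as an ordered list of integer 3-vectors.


Interval decomposition of M: I[1,1]^2, I[1,3].
HN type (ℓ=2): μ^(1)=1; μ^(2)=-2/3

((2, 0, 0); (1, 1, 1))


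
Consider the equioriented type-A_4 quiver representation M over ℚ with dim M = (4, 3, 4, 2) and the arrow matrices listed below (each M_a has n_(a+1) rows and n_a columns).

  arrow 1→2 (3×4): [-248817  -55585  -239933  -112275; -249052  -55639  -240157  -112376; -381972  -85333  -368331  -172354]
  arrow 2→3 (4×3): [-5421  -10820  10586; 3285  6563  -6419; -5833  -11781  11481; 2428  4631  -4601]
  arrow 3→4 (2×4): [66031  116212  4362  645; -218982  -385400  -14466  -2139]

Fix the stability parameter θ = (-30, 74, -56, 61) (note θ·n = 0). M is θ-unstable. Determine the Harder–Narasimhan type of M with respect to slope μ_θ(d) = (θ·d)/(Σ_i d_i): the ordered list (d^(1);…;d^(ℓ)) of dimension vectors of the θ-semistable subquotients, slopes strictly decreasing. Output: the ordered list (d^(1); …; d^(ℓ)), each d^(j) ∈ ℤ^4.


Barcode: M ≅ I[1,1], I[1,2], I[1,4]^2, I[3,3]^2. HN layers by μ_θ (5 steps, strictly decreasing):
  μ^(1)=74; μ^(2)=61; μ^(3)=9; μ^(4)=-30; μ^(5)=-56

((0, 1, 0, 0); (0, 0, 0, 2); (0, 2, 2, 0); (4, 0, 0, 0); (0, 0, 2, 0))


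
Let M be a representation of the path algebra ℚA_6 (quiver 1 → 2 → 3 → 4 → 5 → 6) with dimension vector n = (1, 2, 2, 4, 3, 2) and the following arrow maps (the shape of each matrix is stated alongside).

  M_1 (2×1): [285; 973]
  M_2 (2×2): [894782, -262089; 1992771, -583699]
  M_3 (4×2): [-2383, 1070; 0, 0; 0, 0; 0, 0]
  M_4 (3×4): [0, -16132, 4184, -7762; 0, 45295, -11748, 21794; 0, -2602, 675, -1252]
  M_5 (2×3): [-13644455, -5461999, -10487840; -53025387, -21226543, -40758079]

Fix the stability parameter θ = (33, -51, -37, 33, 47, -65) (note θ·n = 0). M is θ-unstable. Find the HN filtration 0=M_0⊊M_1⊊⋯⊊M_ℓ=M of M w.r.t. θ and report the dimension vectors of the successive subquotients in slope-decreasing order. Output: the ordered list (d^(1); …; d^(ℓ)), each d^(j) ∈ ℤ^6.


Interval decomposition of M: I[1,4], I[2,3], I[4,5], I[4,6]^2.
HN type (ℓ=6): μ^(1)=47; μ^(2)=33; μ^(3)=5; μ^(4)=-55/3; μ^(5)=-37; μ^(6)=-51

((0, 0, 0, 0, 1, 0); (0, 0, 0, 2, 0, 0); (0, 0, 0, 2, 2, 2); (1, 1, 1, 0, 0, 0); (0, 0, 1, 0, 0, 0); (0, 1, 0, 0, 0, 0))


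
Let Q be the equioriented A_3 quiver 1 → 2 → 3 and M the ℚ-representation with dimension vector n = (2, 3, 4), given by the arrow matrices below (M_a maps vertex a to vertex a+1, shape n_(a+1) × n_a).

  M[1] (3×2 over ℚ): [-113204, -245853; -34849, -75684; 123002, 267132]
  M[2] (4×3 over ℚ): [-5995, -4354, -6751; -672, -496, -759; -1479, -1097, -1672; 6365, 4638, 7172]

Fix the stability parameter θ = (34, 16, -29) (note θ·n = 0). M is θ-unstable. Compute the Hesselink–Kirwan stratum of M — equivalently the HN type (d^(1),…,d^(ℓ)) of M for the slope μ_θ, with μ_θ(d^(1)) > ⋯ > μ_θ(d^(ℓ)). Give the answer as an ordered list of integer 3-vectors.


Barcode: M ≅ I[1,3]^2, I[2,3], I[3,3]. HN layers by μ_θ (3 steps, strictly decreasing):
  μ^(1)=7; μ^(2)=-13/2; μ^(3)=-29

((2, 2, 2); (0, 1, 1); (0, 0, 1))


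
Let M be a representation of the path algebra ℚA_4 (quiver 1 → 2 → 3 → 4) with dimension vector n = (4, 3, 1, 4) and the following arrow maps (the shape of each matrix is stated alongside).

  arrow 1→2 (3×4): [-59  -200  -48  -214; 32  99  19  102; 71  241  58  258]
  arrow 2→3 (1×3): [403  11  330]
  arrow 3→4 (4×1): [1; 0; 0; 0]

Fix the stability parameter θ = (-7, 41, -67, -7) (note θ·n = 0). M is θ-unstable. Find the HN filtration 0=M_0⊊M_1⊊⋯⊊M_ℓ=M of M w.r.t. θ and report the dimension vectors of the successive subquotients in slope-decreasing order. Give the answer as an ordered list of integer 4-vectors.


Interval decomposition of M: I[1,1], I[1,2]^2, I[1,4], I[4,4]^3.
HN type (ℓ=3): μ^(1)=41; μ^(2)=-7; μ^(3)=-11

((0, 2, 0, 0); (3, 0, 0, 4); (1, 1, 1, 0))


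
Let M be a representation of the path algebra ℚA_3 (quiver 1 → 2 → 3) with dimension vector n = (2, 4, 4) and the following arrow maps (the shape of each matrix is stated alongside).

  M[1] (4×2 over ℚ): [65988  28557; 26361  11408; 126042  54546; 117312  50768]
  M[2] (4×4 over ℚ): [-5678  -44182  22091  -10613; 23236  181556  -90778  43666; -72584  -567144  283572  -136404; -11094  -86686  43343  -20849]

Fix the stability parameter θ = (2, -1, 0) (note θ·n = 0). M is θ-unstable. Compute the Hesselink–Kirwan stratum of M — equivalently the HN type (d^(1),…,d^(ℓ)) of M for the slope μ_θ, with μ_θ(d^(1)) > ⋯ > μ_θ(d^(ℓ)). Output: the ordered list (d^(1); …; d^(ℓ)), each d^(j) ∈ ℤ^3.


Via rank(M_{q-1}∘⋯∘M_p): M ≅ I[1,2]^2, I[2,3]^2, I[3,3]^2.
μ_θ-semistable layers: μ^(1)=1/2; μ^(2)=0; μ^(3)=-1

((2, 2, 0); (0, 0, 4); (0, 2, 0))


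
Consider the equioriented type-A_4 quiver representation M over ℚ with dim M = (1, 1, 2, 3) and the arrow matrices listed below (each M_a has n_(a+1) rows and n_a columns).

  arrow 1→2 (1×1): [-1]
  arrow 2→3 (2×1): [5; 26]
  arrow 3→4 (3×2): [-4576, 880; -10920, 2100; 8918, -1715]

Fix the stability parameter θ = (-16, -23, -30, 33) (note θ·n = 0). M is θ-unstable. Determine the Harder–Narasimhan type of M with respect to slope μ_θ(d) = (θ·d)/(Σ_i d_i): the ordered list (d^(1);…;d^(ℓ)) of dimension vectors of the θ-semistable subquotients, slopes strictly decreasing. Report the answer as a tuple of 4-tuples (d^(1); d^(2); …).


Via rank(M_{q-1}∘⋯∘M_p): M ≅ I[1,3], I[3,4], I[4,4]^2.
μ_θ-semistable layers: μ^(1)=33; μ^(2)=-23; μ^(3)=-30

((0, 0, 0, 3); (1, 1, 1, 0); (0, 0, 1, 0))


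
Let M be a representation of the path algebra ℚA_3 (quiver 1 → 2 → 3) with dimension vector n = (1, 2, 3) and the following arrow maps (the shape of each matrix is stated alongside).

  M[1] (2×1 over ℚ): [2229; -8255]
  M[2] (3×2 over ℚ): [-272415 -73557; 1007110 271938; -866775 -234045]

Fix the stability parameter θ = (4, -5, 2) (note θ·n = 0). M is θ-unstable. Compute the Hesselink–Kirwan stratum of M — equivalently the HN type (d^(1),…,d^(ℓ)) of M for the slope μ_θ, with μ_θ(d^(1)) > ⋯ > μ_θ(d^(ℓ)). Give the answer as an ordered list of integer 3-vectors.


Barcode: M ≅ I[1,2], I[2,3], I[3,3]^2. HN layers by μ_θ (3 steps, strictly decreasing):
  μ^(1)=2; μ^(2)=-1/2; μ^(3)=-5

((0, 0, 3); (1, 1, 0); (0, 1, 0))


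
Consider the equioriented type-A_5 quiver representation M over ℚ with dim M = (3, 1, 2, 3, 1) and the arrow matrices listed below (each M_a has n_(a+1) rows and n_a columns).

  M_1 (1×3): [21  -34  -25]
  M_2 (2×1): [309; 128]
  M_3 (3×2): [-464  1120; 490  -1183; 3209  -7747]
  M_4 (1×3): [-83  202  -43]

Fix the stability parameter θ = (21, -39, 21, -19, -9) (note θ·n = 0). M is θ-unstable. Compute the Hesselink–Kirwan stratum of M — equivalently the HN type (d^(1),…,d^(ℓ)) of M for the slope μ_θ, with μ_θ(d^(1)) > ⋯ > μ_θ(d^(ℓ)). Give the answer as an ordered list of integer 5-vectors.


Barcode: M ≅ I[1,1]^2, I[1,5], I[3,4], I[4,4]. HN layers by μ_θ (5 steps, strictly decreasing):
  μ^(1)=21; μ^(2)=1; μ^(3)=-7/3; μ^(4)=-9; μ^(5)=-19

((2, 0, 0, 0, 0); (0, 0, 1, 1, 0); (0, 0, 1, 1, 1); (1, 1, 0, 0, 0); (0, 0, 0, 1, 0))


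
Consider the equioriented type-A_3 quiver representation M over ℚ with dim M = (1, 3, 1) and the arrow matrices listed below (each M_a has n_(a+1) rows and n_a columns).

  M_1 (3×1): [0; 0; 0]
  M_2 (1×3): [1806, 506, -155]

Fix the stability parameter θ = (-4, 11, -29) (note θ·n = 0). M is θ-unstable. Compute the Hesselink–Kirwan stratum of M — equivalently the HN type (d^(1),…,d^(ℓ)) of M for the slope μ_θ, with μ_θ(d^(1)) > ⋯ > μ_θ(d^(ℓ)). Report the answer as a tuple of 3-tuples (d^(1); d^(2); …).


Interval decomposition of M: I[1,1], I[2,2]^2, I[2,3].
HN type (ℓ=3): μ^(1)=11; μ^(2)=-4; μ^(3)=-9

((0, 2, 0); (1, 0, 0); (0, 1, 1))


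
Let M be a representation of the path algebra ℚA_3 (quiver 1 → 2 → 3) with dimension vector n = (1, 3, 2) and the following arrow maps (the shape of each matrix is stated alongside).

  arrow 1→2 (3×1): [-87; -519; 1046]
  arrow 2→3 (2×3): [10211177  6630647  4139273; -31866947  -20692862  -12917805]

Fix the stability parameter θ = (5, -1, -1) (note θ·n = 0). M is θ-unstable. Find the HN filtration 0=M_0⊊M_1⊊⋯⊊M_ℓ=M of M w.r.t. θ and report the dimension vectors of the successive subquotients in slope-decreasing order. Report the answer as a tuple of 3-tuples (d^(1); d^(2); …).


Barcode: M ≅ I[1,3], I[2,2], I[2,3]. HN layers by μ_θ (2 steps, strictly decreasing):
  μ^(1)=1; μ^(2)=-1

((1, 1, 1); (0, 2, 1))


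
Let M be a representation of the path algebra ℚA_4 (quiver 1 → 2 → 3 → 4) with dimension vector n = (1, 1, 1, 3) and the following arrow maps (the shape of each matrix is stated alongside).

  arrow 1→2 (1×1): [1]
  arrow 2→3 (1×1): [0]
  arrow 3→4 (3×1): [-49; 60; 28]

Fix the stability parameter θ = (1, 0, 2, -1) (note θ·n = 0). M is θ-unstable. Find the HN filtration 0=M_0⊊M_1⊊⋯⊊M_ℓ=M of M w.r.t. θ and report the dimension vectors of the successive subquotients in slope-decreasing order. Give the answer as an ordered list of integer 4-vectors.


Barcode: M ≅ I[1,2], I[3,4], I[4,4]^2. HN layers by μ_θ (2 steps, strictly decreasing):
  μ^(1)=1/2; μ^(2)=-1

((1, 1, 1, 1); (0, 0, 0, 2))


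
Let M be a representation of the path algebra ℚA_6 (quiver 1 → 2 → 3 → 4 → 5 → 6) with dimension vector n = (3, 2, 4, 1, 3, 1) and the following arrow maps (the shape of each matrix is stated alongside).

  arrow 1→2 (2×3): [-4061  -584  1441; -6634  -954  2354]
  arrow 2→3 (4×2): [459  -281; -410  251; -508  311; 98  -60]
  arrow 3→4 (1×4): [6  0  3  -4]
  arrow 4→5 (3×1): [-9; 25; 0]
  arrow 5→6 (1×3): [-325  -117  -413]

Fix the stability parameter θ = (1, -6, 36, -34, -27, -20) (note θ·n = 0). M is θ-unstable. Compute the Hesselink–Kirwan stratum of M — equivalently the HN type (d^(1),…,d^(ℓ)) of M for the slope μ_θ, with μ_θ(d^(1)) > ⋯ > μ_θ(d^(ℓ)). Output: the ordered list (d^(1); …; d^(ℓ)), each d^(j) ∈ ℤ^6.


Barcode: M ≅ I[1,1], I[1,3], I[1,5], I[3,3]^2, I[5,5], I[5,6]. HN layers by μ_θ (6 steps, strictly decreasing):
  μ^(1)=36; μ^(2)=1; μ^(3)=-5/2; μ^(4)=-6; μ^(5)=-20; μ^(6)=-27

((0, 0, 3, 0, 0, 0); (1, 0, 0, 0, 0, 0); (1, 1, 0, 0, 0, 0); (1, 1, 1, 1, 1, 0); (0, 0, 0, 0, 0, 1); (0, 0, 0, 0, 2, 0))


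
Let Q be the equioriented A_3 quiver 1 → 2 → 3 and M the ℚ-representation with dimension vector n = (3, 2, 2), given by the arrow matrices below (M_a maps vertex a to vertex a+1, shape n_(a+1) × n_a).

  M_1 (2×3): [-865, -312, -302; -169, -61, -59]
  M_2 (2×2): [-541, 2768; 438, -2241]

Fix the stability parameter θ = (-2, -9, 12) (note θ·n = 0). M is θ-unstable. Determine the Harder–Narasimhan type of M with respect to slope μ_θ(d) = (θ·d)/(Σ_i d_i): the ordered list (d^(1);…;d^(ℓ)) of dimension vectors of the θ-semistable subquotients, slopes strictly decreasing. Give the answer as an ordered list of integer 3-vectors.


Interval decomposition of M: I[1,1], I[1,3]^2.
HN type (ℓ=3): μ^(1)=12; μ^(2)=-2; μ^(3)=-11/2

((0, 0, 2); (1, 0, 0); (2, 2, 0))


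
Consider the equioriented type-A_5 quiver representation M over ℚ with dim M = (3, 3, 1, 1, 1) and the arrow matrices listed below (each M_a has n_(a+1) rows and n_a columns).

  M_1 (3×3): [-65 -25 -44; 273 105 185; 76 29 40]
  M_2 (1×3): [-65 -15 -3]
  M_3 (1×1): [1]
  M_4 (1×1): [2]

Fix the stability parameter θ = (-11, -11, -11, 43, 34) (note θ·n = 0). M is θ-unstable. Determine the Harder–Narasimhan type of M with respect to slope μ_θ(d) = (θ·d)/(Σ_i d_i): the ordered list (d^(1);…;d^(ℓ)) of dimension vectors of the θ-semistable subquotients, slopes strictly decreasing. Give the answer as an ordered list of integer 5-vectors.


Interval decomposition of M: I[1,2]^2, I[1,5].
HN type (ℓ=2): μ^(1)=77/2; μ^(2)=-11

((0, 0, 0, 1, 1); (3, 3, 1, 0, 0))


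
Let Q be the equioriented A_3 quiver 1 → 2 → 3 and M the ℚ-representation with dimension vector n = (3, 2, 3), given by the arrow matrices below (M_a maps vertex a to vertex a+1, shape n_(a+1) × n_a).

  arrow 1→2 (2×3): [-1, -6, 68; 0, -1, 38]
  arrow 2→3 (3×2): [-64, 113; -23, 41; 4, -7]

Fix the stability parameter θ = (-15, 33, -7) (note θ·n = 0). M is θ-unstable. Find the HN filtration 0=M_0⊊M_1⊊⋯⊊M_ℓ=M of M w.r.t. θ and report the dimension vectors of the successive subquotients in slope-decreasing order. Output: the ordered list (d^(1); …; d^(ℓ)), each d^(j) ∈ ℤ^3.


Barcode: M ≅ I[1,1], I[1,3]^2, I[3,3]. HN layers by μ_θ (3 steps, strictly decreasing):
  μ^(1)=13; μ^(2)=-7; μ^(3)=-15

((0, 2, 2); (0, 0, 1); (3, 0, 0))


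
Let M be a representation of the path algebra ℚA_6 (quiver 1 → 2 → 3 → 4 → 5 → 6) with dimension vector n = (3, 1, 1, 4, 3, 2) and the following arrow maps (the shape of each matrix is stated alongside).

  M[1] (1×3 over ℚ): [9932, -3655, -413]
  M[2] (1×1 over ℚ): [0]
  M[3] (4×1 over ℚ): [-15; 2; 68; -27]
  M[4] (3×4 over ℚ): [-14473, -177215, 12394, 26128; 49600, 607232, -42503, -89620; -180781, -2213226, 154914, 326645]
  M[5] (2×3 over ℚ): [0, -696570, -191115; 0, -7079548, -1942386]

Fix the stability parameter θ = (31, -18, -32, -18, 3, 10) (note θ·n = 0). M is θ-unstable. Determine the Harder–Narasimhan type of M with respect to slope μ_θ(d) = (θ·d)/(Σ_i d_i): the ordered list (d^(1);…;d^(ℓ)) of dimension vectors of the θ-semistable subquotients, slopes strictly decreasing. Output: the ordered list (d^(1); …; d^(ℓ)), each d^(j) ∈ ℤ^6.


Interval decomposition of M: I[1,1]^2, I[1,2], I[3,5], I[4,4], I[4,5], I[4,6], I[6,6].
HN type (ℓ=6): μ^(1)=31; μ^(2)=10; μ^(3)=13/2; μ^(4)=3; μ^(5)=-18; μ^(6)=-32

((2, 0, 0, 0, 0, 0); (0, 0, 0, 0, 0, 2); (1, 1, 0, 0, 0, 0); (0, 0, 0, 0, 3, 0); (0, 0, 0, 4, 0, 0); (0, 0, 1, 0, 0, 0))


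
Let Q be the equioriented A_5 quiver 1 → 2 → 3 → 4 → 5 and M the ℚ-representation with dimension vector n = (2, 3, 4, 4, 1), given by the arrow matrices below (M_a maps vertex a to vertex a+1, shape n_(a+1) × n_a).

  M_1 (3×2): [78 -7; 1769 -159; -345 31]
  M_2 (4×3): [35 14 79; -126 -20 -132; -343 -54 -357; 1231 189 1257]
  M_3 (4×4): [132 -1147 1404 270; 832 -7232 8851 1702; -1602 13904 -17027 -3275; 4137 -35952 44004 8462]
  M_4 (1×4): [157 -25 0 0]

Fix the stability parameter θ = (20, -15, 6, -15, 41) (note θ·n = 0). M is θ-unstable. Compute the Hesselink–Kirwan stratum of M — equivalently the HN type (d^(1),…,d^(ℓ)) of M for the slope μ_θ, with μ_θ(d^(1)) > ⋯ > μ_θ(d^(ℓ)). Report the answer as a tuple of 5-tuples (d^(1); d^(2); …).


Via rank(M_{q-1}∘⋯∘M_p): M ≅ I[1,4], I[1,5], I[2,4], I[3,4].
μ_θ-semistable layers: μ^(1)=41; μ^(2)=-1; μ^(3)=-9/2; μ^(4)=-15

((0, 0, 0, 0, 1); (2, 2, 2, 2, 0); (0, 0, 2, 2, 0); (0, 1, 0, 0, 0))


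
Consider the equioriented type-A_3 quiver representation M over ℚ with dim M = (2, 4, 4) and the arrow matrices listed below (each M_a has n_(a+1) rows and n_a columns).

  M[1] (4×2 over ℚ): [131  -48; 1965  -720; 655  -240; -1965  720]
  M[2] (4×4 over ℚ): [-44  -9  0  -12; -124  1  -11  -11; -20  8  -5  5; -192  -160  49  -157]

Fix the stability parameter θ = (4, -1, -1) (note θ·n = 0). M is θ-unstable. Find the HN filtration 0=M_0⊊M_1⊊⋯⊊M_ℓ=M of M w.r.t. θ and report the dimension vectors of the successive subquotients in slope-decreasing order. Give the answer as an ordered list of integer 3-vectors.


Barcode: M ≅ I[1,1], I[1,3], I[2,3]^3. HN layers by μ_θ (3 steps, strictly decreasing):
  μ^(1)=4; μ^(2)=2/3; μ^(3)=-1

((1, 0, 0); (1, 1, 1); (0, 3, 3))


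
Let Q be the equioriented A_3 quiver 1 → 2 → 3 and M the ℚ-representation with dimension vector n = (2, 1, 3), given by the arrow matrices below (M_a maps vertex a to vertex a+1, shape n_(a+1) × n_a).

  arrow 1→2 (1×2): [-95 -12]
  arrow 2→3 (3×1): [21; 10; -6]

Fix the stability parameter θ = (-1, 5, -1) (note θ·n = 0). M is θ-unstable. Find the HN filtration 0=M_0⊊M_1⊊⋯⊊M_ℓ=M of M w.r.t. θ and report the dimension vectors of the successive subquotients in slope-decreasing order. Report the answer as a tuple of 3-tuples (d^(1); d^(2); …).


Via rank(M_{q-1}∘⋯∘M_p): M ≅ I[1,1], I[1,3], I[3,3]^2.
μ_θ-semistable layers: μ^(1)=2; μ^(2)=-1

((0, 1, 1); (2, 0, 2))


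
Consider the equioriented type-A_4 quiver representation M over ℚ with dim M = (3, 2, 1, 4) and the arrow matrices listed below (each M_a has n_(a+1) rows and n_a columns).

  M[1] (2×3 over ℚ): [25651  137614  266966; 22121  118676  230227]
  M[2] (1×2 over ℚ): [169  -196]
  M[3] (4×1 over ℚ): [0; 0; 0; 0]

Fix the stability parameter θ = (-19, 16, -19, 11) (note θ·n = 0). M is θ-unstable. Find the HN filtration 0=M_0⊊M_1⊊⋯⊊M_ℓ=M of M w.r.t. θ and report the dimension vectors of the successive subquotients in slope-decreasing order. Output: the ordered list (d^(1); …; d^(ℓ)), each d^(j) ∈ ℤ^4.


Barcode: M ≅ I[1,1], I[1,2], I[1,3], I[4,4]^4. HN layers by μ_θ (4 steps, strictly decreasing):
  μ^(1)=16; μ^(2)=11; μ^(3)=-3/2; μ^(4)=-19

((0, 1, 0, 0); (0, 0, 0, 4); (0, 1, 1, 0); (3, 0, 0, 0))


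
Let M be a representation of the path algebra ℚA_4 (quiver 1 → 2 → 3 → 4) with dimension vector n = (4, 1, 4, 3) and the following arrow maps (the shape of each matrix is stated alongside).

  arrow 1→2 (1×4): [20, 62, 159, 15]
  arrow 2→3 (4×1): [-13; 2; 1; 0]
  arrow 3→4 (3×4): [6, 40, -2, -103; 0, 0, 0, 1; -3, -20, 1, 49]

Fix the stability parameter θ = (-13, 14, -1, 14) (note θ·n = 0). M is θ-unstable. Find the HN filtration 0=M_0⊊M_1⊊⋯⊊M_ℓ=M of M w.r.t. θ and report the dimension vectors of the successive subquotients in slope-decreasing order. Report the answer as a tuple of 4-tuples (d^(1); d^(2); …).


Interval decomposition of M: I[1,1]^3, I[1,3], I[3,3], I[3,4]^2, I[4,4].
HN type (ℓ=4): μ^(1)=14; μ^(2)=13/2; μ^(3)=-1; μ^(4)=-13

((0, 0, 0, 3); (0, 1, 1, 0); (0, 0, 3, 0); (4, 0, 0, 0))


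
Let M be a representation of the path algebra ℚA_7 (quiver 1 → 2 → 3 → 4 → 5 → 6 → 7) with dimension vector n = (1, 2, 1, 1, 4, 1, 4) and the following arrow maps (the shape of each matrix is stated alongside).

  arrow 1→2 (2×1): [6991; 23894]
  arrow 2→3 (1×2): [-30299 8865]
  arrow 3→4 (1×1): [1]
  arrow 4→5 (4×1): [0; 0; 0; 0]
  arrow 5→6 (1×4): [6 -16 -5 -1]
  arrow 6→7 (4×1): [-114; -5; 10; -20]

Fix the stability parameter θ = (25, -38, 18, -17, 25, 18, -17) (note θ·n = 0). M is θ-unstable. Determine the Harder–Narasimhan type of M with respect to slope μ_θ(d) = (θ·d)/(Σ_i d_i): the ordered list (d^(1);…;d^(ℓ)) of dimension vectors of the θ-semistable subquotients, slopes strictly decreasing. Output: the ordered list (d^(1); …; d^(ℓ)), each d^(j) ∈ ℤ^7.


Interval decomposition of M: I[1,4], I[2,2], I[5,5]^3, I[5,7], I[7,7]^3.
HN type (ℓ=6): μ^(1)=25; μ^(2)=26/3; μ^(3)=1/2; μ^(4)=-13/2; μ^(5)=-17; μ^(6)=-38

((0, 0, 0, 0, 3, 0, 0); (0, 0, 0, 0, 1, 1, 1); (0, 0, 1, 1, 0, 0, 0); (1, 1, 0, 0, 0, 0, 0); (0, 0, 0, 0, 0, 0, 3); (0, 1, 0, 0, 0, 0, 0))


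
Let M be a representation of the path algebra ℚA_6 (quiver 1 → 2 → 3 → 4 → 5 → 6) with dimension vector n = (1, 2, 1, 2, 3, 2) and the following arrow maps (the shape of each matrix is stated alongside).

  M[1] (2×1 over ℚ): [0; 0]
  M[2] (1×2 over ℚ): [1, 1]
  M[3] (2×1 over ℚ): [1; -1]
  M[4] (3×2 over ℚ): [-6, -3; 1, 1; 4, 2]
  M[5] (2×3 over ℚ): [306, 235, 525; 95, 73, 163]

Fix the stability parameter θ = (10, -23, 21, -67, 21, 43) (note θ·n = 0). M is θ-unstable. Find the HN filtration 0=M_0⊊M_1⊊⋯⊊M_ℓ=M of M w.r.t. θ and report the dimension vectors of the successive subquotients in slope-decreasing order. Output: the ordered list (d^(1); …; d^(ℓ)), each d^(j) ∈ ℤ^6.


Barcode: M ≅ I[1,1], I[2,2], I[2,6], I[4,6], I[5,5]. HN layers by μ_θ (5 steps, strictly decreasing):
  μ^(1)=43; μ^(2)=21; μ^(3)=10; μ^(4)=-23; μ^(5)=-67

((0, 0, 0, 0, 0, 2); (0, 0, 0, 0, 3, 0); (1, 0, 0, 0, 0, 0); (0, 2, 1, 1, 0, 0); (0, 0, 0, 1, 0, 0))


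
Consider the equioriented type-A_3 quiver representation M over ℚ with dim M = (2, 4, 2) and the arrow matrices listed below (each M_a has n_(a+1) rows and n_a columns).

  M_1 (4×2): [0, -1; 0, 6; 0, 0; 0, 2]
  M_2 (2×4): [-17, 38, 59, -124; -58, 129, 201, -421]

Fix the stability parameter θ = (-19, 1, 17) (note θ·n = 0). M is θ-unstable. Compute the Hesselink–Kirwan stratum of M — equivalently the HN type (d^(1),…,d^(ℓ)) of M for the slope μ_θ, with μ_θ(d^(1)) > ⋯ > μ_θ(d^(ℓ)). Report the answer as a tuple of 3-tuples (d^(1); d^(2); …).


Interval decomposition of M: I[1,1], I[1,3], I[2,2]^2, I[2,3].
HN type (ℓ=3): μ^(1)=17; μ^(2)=1; μ^(3)=-19

((0, 0, 2); (0, 4, 0); (2, 0, 0))


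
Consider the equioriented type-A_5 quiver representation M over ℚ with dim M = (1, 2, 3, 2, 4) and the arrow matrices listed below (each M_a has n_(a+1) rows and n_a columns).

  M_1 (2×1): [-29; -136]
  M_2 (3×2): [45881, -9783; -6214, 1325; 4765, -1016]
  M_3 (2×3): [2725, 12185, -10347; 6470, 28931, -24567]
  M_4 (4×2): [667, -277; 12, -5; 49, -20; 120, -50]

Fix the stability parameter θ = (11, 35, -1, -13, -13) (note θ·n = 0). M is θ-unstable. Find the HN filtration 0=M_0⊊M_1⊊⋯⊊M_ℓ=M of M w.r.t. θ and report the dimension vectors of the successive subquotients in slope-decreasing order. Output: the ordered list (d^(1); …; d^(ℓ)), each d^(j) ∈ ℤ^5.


Via rank(M_{q-1}∘⋯∘M_p): M ≅ I[1,5], I[2,5], I[3,3], I[5,5]^2.
μ_θ-semistable layers: μ^(1)=19/5; μ^(2)=2; μ^(3)=-1; μ^(4)=-13

((1, 1, 1, 1, 1); (0, 1, 1, 1, 1); (0, 0, 1, 0, 0); (0, 0, 0, 0, 2))


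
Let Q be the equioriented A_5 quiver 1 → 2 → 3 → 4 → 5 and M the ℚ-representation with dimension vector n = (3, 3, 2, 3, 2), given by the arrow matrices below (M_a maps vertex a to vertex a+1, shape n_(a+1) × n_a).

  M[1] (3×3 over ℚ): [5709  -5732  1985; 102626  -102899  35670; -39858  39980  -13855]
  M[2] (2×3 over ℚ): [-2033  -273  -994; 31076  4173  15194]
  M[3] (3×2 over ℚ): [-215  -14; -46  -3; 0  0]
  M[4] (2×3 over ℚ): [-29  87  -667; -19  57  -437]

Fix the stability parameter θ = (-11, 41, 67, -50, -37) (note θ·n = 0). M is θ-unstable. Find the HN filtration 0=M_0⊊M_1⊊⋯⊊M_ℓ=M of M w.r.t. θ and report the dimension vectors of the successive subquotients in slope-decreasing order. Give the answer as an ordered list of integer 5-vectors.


Interval decomposition of M: I[1,2], I[1,4], I[1,5], I[4,4], I[5,5].
HN type (ℓ=6): μ^(1)=41; μ^(2)=58/3; μ^(3)=21/4; μ^(4)=-11; μ^(5)=-37; μ^(6)=-50

((0, 1, 0, 0, 0); (0, 1, 1, 1, 0); (0, 1, 1, 1, 1); (3, 0, 0, 0, 0); (0, 0, 0, 0, 1); (0, 0, 0, 1, 0))


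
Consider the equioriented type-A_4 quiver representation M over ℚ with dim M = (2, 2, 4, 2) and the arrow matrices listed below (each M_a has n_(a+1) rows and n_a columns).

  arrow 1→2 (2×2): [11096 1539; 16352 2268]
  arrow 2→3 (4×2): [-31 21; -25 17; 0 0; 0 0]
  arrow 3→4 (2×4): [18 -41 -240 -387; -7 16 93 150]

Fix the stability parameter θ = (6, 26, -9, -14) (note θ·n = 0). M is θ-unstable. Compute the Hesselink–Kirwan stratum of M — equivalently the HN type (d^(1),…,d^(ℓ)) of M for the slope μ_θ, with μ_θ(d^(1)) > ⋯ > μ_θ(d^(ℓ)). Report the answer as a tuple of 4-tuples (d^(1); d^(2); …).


Barcode: M ≅ I[1,1], I[1,4], I[2,4], I[3,3]^2. HN layers by μ_θ (4 steps, strictly decreasing):
  μ^(1)=6; μ^(2)=9/4; μ^(3)=1; μ^(4)=-9

((1, 0, 0, 0); (1, 1, 1, 1); (0, 1, 1, 1); (0, 0, 2, 0))


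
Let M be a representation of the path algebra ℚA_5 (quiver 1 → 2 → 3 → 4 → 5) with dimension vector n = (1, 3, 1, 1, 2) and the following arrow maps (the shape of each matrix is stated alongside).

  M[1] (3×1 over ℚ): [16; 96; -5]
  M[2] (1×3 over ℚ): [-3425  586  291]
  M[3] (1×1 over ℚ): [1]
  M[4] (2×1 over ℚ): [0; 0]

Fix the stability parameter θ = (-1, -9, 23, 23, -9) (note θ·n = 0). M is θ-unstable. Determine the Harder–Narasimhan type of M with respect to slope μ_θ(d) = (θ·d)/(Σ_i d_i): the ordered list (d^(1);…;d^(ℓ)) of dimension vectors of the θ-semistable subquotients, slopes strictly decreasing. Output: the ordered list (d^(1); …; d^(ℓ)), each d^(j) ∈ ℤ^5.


Via rank(M_{q-1}∘⋯∘M_p): M ≅ I[1,4], I[2,2]^2, I[5,5]^2.
μ_θ-semistable layers: μ^(1)=23; μ^(2)=-5; μ^(3)=-9

((0, 0, 1, 1, 0); (1, 1, 0, 0, 0); (0, 2, 0, 0, 2))


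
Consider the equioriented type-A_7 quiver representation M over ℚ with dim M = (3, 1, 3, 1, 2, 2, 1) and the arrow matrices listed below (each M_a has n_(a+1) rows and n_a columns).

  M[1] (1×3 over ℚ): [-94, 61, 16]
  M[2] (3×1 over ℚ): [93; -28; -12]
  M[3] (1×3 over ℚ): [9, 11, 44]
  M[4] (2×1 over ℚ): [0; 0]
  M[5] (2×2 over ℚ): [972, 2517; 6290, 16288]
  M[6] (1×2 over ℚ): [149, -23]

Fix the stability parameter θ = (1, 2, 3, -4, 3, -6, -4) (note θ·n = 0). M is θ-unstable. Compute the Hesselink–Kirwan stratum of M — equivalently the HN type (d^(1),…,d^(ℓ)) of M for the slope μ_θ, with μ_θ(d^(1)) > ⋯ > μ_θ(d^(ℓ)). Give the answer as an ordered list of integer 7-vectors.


Interval decomposition of M: I[1,1]^2, I[1,4], I[3,3]^2, I[5,6], I[5,7].
HN type (ℓ=5): μ^(1)=3; μ^(2)=1; μ^(3)=1/2; μ^(4)=-3/2; μ^(5)=-7/3

((0, 0, 2, 0, 0, 0, 0); (2, 0, 0, 0, 0, 0, 0); (1, 1, 1, 1, 0, 0, 0); (0, 0, 0, 0, 1, 1, 0); (0, 0, 0, 0, 1, 1, 1))


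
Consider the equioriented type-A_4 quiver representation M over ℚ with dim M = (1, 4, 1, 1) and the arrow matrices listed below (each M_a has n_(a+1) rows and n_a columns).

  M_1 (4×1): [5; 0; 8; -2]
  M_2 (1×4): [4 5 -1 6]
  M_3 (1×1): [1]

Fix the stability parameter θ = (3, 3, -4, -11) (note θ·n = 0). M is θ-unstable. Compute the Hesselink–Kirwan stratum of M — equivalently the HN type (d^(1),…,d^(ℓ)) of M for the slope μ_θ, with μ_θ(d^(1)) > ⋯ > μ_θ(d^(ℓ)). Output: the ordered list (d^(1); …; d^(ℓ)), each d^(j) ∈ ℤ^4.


Via rank(M_{q-1}∘⋯∘M_p): M ≅ I[1,2], I[2,2]^2, I[2,4].
μ_θ-semistable layers: μ^(1)=3; μ^(2)=-4

((1, 3, 0, 0); (0, 1, 1, 1))


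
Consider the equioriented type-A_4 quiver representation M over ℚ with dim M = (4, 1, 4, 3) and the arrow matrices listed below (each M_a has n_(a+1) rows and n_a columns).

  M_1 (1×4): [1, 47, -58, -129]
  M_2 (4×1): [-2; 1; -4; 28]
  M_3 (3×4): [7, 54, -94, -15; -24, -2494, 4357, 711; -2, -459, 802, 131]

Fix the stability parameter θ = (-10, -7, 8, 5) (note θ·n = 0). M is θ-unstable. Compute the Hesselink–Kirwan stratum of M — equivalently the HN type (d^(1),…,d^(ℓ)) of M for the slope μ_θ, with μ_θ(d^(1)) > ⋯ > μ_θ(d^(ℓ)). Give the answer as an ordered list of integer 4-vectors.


Interval decomposition of M: I[1,1]^3, I[1,4], I[3,3], I[3,4]^2.
HN type (ℓ=4): μ^(1)=8; μ^(2)=13/2; μ^(3)=-7; μ^(4)=-10

((0, 0, 1, 0); (0, 0, 3, 3); (0, 1, 0, 0); (4, 0, 0, 0))


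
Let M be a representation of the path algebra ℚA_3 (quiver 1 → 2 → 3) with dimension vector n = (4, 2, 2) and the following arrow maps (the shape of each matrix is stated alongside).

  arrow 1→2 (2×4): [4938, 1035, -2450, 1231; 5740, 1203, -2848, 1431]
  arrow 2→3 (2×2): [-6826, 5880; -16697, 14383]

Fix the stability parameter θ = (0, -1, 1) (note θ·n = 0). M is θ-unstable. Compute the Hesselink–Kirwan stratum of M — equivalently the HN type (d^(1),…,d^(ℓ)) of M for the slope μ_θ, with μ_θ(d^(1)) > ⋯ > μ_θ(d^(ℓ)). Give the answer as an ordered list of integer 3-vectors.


Interval decomposition of M: I[1,1]^2, I[1,3]^2.
HN type (ℓ=3): μ^(1)=1; μ^(2)=0; μ^(3)=-1/2

((0, 0, 2); (2, 0, 0); (2, 2, 0))


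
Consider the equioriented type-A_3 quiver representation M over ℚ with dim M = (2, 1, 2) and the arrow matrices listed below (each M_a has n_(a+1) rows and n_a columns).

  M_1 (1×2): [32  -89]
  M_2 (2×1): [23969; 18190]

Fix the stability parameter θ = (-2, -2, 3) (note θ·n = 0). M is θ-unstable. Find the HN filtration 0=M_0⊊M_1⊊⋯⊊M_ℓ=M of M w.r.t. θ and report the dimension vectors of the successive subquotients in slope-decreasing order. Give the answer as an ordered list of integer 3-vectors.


Interval decomposition of M: I[1,1], I[1,3], I[3,3].
HN type (ℓ=2): μ^(1)=3; μ^(2)=-2

((0, 0, 2); (2, 1, 0))


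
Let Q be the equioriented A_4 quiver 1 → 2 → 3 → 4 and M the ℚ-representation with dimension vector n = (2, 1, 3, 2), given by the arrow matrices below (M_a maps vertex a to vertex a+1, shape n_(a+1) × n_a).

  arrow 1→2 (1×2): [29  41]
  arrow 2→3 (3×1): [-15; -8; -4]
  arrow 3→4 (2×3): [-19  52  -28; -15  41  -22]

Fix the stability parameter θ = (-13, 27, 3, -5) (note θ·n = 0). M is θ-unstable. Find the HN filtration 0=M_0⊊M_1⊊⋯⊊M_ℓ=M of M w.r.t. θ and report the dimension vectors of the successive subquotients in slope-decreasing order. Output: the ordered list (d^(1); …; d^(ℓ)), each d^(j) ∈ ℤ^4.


Barcode: M ≅ I[1,1], I[1,4], I[3,3], I[3,4]. HN layers by μ_θ (4 steps, strictly decreasing):
  μ^(1)=25/3; μ^(2)=3; μ^(3)=-1; μ^(4)=-13

((0, 1, 1, 1); (0, 0, 1, 0); (0, 0, 1, 1); (2, 0, 0, 0))


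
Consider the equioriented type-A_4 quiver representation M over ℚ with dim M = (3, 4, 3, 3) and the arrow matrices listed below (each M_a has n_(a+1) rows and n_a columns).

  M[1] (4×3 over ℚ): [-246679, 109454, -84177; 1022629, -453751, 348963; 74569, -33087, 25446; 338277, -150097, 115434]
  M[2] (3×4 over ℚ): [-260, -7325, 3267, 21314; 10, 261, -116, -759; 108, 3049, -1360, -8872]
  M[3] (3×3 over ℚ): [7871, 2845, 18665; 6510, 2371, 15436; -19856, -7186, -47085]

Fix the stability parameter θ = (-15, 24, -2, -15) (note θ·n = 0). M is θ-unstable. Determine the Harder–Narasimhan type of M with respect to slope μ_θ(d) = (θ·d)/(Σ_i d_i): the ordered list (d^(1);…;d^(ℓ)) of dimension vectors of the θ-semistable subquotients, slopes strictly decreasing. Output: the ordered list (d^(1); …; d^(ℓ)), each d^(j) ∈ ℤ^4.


Via rank(M_{q-1}∘⋯∘M_p): M ≅ I[1,4]^3, I[2,2].
μ_θ-semistable layers: μ^(1)=24; μ^(2)=7/3; μ^(3)=-15

((0, 1, 0, 0); (0, 3, 3, 3); (3, 0, 0, 0))


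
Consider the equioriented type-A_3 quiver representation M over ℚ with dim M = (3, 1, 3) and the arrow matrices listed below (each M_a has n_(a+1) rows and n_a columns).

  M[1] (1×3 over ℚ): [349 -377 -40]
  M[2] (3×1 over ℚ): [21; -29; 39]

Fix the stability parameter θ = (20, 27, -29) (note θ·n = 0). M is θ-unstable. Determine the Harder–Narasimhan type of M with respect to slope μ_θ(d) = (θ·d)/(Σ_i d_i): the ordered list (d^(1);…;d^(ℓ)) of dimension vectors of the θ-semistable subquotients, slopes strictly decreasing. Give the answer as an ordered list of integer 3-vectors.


Via rank(M_{q-1}∘⋯∘M_p): M ≅ I[1,1]^2, I[1,3], I[3,3]^2.
μ_θ-semistable layers: μ^(1)=20; μ^(2)=6; μ^(3)=-29

((2, 0, 0); (1, 1, 1); (0, 0, 2))


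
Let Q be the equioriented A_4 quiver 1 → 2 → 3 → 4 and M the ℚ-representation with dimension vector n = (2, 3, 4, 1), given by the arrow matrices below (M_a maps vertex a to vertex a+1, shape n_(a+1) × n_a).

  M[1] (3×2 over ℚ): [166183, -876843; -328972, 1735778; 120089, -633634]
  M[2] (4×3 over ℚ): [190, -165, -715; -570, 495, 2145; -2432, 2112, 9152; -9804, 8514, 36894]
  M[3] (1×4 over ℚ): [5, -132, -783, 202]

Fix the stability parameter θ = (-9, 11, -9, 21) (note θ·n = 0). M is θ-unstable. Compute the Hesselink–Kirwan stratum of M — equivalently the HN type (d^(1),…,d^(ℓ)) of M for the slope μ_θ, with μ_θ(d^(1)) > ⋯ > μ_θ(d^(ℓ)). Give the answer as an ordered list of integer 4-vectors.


Barcode: M ≅ I[1,2], I[1,4], I[2,2], I[3,3]^3. HN layers by μ_θ (4 steps, strictly decreasing):
  μ^(1)=21; μ^(2)=11; μ^(3)=1; μ^(4)=-9

((0, 0, 0, 1); (0, 2, 0, 0); (0, 1, 1, 0); (2, 0, 3, 0))


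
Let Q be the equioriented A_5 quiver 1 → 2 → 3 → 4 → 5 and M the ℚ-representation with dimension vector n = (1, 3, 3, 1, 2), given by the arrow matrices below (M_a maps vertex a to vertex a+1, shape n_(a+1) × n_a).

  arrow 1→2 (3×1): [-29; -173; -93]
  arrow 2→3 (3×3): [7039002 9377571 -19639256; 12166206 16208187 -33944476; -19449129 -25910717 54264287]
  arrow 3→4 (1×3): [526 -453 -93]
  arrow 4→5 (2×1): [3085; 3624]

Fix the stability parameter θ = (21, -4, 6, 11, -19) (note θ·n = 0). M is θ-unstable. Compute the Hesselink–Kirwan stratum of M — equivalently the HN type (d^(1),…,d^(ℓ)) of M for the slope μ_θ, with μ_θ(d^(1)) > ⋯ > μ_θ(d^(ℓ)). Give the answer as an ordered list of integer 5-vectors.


Via rank(M_{q-1}∘⋯∘M_p): M ≅ I[1,3], I[2,2], I[2,5], I[3,3], I[5,5].
μ_θ-semistable layers: μ^(1)=23/3; μ^(2)=6; μ^(3)=-2/3; μ^(4)=-4; μ^(5)=-19

((1, 1, 1, 0, 0); (0, 0, 1, 0, 0); (0, 0, 1, 1, 1); (0, 2, 0, 0, 0); (0, 0, 0, 0, 1))


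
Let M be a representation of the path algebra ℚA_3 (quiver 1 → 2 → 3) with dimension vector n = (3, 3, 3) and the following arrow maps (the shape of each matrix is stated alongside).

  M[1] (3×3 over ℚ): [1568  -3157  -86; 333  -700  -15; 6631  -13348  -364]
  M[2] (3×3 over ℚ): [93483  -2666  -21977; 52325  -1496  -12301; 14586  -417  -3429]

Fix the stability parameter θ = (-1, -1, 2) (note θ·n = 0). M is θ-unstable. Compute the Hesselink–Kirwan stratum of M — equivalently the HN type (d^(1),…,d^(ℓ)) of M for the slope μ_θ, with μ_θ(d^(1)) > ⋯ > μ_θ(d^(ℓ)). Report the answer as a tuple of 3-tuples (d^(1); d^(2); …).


Barcode: M ≅ I[1,2], I[1,3]^2, I[3,3]. HN layers by μ_θ (2 steps, strictly decreasing):
  μ^(1)=2; μ^(2)=-1

((0, 0, 3); (3, 3, 0))


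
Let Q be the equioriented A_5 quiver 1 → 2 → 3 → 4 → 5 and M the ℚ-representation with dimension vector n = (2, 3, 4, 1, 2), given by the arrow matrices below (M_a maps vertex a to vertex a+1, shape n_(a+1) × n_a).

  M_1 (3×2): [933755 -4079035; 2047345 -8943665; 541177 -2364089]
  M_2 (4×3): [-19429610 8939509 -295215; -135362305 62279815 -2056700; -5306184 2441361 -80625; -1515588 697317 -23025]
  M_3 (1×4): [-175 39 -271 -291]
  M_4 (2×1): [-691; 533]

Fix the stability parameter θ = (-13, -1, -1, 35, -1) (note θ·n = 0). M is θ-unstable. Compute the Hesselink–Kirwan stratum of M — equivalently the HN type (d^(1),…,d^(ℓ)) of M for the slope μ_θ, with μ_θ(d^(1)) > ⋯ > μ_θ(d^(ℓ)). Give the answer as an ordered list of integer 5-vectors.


Interval decomposition of M: I[1,1], I[1,2], I[2,3], I[2,5], I[3,3]^2, I[5,5].
HN type (ℓ=3): μ^(1)=17; μ^(2)=-1; μ^(3)=-13

((0, 0, 0, 1, 1); (0, 3, 4, 0, 1); (2, 0, 0, 0, 0))


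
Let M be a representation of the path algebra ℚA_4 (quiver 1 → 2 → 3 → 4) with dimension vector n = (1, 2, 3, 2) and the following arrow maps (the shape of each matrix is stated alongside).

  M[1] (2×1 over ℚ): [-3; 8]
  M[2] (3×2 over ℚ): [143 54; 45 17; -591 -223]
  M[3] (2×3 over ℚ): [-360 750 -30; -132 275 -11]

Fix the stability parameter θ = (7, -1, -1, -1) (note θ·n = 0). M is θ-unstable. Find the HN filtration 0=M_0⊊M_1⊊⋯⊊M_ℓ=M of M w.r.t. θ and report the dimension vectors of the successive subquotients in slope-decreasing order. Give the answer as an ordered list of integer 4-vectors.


Via rank(M_{q-1}∘⋯∘M_p): M ≅ I[1,3], I[2,3], I[3,4], I[4,4].
μ_θ-semistable layers: μ^(1)=5/3; μ^(2)=-1

((1, 1, 1, 0); (0, 1, 2, 2))


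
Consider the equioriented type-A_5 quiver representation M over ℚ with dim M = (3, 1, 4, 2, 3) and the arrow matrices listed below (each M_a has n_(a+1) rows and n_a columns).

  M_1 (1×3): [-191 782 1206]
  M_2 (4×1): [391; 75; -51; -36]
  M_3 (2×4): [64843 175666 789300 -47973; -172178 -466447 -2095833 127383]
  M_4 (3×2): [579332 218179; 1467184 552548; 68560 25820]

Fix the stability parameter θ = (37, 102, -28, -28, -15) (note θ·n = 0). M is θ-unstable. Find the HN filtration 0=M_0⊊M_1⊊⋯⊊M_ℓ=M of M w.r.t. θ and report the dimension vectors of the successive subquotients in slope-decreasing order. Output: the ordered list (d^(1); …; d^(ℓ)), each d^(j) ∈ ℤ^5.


Interval decomposition of M: I[1,1]^2, I[1,4], I[3,3]^2, I[3,5], I[5,5]^2.
HN type (ℓ=4): μ^(1)=37; μ^(2)=83/4; μ^(3)=-15; μ^(4)=-28

((2, 0, 0, 0, 0); (1, 1, 1, 1, 0); (0, 0, 0, 0, 3); (0, 0, 3, 1, 0))


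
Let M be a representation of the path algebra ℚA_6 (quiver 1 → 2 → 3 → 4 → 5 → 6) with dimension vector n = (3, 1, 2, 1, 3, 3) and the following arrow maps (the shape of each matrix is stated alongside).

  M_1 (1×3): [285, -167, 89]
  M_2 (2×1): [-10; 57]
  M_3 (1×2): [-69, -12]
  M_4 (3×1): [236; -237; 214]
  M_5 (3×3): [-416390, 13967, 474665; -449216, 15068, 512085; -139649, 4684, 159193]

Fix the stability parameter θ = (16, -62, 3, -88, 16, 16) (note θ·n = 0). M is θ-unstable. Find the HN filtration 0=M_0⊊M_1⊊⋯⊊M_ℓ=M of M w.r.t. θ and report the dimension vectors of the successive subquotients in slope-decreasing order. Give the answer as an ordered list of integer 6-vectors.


Interval decomposition of M: I[1,1]^2, I[1,6], I[3,3], I[5,6]^2.
HN type (ℓ=3): μ^(1)=16; μ^(2)=3; μ^(3)=-131/4

((2, 0, 0, 0, 3, 3); (0, 0, 1, 0, 0, 0); (1, 1, 1, 1, 0, 0))
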